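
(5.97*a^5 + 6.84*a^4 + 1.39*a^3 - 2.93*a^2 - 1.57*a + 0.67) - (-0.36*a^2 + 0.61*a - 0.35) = 5.97*a^5 + 6.84*a^4 + 1.39*a^3 - 2.57*a^2 - 2.18*a + 1.02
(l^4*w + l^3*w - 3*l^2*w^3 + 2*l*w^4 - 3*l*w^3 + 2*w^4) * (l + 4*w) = l^5*w + 4*l^4*w^2 + l^4*w - 3*l^3*w^3 + 4*l^3*w^2 - 10*l^2*w^4 - 3*l^2*w^3 + 8*l*w^5 - 10*l*w^4 + 8*w^5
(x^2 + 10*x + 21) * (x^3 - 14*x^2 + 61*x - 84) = x^5 - 4*x^4 - 58*x^3 + 232*x^2 + 441*x - 1764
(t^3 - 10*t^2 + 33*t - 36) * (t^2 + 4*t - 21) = t^5 - 6*t^4 - 28*t^3 + 306*t^2 - 837*t + 756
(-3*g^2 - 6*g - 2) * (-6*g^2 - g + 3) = 18*g^4 + 39*g^3 + 9*g^2 - 16*g - 6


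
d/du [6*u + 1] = 6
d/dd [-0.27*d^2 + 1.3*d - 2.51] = 1.3 - 0.54*d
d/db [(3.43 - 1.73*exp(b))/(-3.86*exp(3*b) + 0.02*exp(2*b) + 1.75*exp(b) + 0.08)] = (-13.3556*exp(3*b) + 39.754*exp(2*b) - 0.1372*exp(b) - 6.1409)*exp(b)/(14.8996*exp(6*b) - 0.1544*exp(5*b) - 13.5096*exp(4*b) - 0.5476*exp(3*b) + 3.0657*exp(2*b) + 0.28*exp(b) + 0.0064)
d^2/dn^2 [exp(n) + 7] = exp(n)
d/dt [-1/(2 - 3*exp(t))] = -3*exp(t)/(3*exp(t) - 2)^2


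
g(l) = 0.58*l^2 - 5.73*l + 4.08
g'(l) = 1.16*l - 5.73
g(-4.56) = 42.27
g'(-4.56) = -11.02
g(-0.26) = 5.61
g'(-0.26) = -6.03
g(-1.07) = 10.88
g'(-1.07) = -6.97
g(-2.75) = 24.22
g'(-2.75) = -8.92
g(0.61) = 0.80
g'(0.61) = -5.02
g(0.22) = 2.85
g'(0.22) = -5.47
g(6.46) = -8.73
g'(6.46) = 1.76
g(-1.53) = 14.20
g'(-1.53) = -7.50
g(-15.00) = 220.53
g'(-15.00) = -23.13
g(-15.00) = 220.53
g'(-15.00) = -23.13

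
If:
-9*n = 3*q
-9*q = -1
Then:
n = -1/27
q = 1/9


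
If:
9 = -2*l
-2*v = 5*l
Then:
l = -9/2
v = 45/4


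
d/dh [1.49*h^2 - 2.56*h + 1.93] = 2.98*h - 2.56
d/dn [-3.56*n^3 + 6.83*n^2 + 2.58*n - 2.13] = -10.68*n^2 + 13.66*n + 2.58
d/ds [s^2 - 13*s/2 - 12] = 2*s - 13/2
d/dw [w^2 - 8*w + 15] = 2*w - 8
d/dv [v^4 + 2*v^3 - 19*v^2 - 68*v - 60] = 4*v^3 + 6*v^2 - 38*v - 68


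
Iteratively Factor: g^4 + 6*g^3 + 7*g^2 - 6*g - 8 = (g + 2)*(g^3 + 4*g^2 - g - 4) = (g + 2)*(g + 4)*(g^2 - 1) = (g + 1)*(g + 2)*(g + 4)*(g - 1)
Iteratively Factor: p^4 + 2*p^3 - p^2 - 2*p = (p - 1)*(p^3 + 3*p^2 + 2*p) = (p - 1)*(p + 1)*(p^2 + 2*p) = (p - 1)*(p + 1)*(p + 2)*(p)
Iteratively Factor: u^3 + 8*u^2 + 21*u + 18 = (u + 2)*(u^2 + 6*u + 9) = (u + 2)*(u + 3)*(u + 3)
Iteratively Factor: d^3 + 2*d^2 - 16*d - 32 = (d + 4)*(d^2 - 2*d - 8) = (d + 2)*(d + 4)*(d - 4)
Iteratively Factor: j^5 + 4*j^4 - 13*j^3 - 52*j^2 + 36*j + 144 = (j - 2)*(j^4 + 6*j^3 - j^2 - 54*j - 72) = (j - 2)*(j + 4)*(j^3 + 2*j^2 - 9*j - 18) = (j - 2)*(j + 2)*(j + 4)*(j^2 - 9) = (j - 2)*(j + 2)*(j + 3)*(j + 4)*(j - 3)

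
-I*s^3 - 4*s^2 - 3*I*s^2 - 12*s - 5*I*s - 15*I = (s + 3)*(s - 5*I)*(-I*s + 1)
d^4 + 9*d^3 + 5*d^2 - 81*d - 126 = (d - 3)*(d + 2)*(d + 3)*(d + 7)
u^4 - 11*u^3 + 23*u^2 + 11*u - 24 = (u - 8)*(u - 3)*(u - 1)*(u + 1)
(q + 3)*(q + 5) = q^2 + 8*q + 15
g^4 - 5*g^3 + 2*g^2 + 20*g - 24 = (g - 3)*(g - 2)^2*(g + 2)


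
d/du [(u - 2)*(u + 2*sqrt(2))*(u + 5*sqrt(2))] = 3*u^2 - 4*u + 14*sqrt(2)*u - 14*sqrt(2) + 20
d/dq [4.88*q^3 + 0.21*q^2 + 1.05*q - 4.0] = 14.64*q^2 + 0.42*q + 1.05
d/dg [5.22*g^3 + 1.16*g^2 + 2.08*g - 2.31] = 15.66*g^2 + 2.32*g + 2.08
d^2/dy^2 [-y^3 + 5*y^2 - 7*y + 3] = 10 - 6*y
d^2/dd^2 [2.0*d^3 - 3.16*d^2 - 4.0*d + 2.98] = 12.0*d - 6.32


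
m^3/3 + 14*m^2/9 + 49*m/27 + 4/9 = (m/3 + 1)*(m + 1/3)*(m + 4/3)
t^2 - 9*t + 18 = (t - 6)*(t - 3)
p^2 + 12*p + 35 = (p + 5)*(p + 7)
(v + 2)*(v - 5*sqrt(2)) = v^2 - 5*sqrt(2)*v + 2*v - 10*sqrt(2)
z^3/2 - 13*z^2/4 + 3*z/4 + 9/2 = (z/2 + 1/2)*(z - 6)*(z - 3/2)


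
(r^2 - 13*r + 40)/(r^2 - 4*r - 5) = (r - 8)/(r + 1)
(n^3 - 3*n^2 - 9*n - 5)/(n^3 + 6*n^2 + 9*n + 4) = (n - 5)/(n + 4)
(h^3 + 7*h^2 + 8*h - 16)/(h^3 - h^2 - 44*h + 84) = (h^3 + 7*h^2 + 8*h - 16)/(h^3 - h^2 - 44*h + 84)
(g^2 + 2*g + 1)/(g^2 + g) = (g + 1)/g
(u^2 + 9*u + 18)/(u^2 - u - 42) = (u + 3)/(u - 7)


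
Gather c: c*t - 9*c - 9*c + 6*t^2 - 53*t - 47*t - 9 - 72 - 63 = c*(t - 18) + 6*t^2 - 100*t - 144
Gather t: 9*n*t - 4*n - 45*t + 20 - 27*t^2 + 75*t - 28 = -4*n - 27*t^2 + t*(9*n + 30) - 8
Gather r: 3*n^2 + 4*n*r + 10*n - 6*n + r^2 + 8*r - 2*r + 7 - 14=3*n^2 + 4*n + r^2 + r*(4*n + 6) - 7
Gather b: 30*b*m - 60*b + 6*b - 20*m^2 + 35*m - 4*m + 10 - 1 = b*(30*m - 54) - 20*m^2 + 31*m + 9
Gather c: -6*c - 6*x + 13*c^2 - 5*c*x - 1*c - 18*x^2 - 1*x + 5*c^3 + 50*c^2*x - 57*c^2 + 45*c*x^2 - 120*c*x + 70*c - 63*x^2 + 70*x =5*c^3 + c^2*(50*x - 44) + c*(45*x^2 - 125*x + 63) - 81*x^2 + 63*x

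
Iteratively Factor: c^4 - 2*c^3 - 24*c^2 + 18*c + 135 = (c + 3)*(c^3 - 5*c^2 - 9*c + 45) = (c - 3)*(c + 3)*(c^2 - 2*c - 15) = (c - 5)*(c - 3)*(c + 3)*(c + 3)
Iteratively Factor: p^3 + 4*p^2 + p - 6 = (p + 2)*(p^2 + 2*p - 3) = (p + 2)*(p + 3)*(p - 1)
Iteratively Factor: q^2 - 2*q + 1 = (q - 1)*(q - 1)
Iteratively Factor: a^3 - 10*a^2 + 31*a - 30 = (a - 2)*(a^2 - 8*a + 15) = (a - 5)*(a - 2)*(a - 3)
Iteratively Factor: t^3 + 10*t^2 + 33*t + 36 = (t + 3)*(t^2 + 7*t + 12) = (t + 3)*(t + 4)*(t + 3)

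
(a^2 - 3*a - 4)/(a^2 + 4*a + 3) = (a - 4)/(a + 3)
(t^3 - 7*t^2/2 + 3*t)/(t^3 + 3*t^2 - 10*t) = (t - 3/2)/(t + 5)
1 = 1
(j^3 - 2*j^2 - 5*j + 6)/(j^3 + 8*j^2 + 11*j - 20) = (j^2 - j - 6)/(j^2 + 9*j + 20)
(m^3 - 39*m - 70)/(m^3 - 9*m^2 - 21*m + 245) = (m + 2)/(m - 7)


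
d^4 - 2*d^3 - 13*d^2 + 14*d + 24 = (d - 4)*(d - 2)*(d + 1)*(d + 3)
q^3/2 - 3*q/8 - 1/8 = (q/2 + 1/4)*(q - 1)*(q + 1/2)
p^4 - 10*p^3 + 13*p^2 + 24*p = p*(p - 8)*(p - 3)*(p + 1)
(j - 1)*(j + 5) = j^2 + 4*j - 5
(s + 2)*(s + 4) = s^2 + 6*s + 8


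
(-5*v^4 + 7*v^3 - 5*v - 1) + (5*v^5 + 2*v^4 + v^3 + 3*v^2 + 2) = 5*v^5 - 3*v^4 + 8*v^3 + 3*v^2 - 5*v + 1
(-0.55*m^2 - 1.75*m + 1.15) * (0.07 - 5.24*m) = 2.882*m^3 + 9.1315*m^2 - 6.1485*m + 0.0805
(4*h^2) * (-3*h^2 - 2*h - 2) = -12*h^4 - 8*h^3 - 8*h^2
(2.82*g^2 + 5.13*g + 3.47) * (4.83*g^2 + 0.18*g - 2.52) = 13.6206*g^4 + 25.2855*g^3 + 10.5771*g^2 - 12.303*g - 8.7444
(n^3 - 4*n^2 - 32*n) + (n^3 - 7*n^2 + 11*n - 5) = 2*n^3 - 11*n^2 - 21*n - 5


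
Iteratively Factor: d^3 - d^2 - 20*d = (d + 4)*(d^2 - 5*d) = (d - 5)*(d + 4)*(d)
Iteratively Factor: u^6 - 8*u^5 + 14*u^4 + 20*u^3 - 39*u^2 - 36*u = (u + 1)*(u^5 - 9*u^4 + 23*u^3 - 3*u^2 - 36*u) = (u + 1)^2*(u^4 - 10*u^3 + 33*u^2 - 36*u) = u*(u + 1)^2*(u^3 - 10*u^2 + 33*u - 36) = u*(u - 3)*(u + 1)^2*(u^2 - 7*u + 12) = u*(u - 3)^2*(u + 1)^2*(u - 4)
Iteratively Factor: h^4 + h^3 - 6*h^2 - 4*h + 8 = (h + 2)*(h^3 - h^2 - 4*h + 4) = (h - 2)*(h + 2)*(h^2 + h - 2) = (h - 2)*(h - 1)*(h + 2)*(h + 2)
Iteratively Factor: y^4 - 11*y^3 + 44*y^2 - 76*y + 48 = (y - 2)*(y^3 - 9*y^2 + 26*y - 24) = (y - 3)*(y - 2)*(y^2 - 6*y + 8) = (y - 4)*(y - 3)*(y - 2)*(y - 2)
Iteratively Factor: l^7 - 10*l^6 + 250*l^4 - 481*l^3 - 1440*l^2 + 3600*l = (l + 4)*(l^6 - 14*l^5 + 56*l^4 + 26*l^3 - 585*l^2 + 900*l) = (l - 4)*(l + 4)*(l^5 - 10*l^4 + 16*l^3 + 90*l^2 - 225*l) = (l - 4)*(l - 3)*(l + 4)*(l^4 - 7*l^3 - 5*l^2 + 75*l) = (l - 5)*(l - 4)*(l - 3)*(l + 4)*(l^3 - 2*l^2 - 15*l) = (l - 5)^2*(l - 4)*(l - 3)*(l + 4)*(l^2 + 3*l) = l*(l - 5)^2*(l - 4)*(l - 3)*(l + 4)*(l + 3)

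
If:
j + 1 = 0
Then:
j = -1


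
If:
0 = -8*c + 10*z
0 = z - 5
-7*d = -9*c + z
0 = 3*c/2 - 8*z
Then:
No Solution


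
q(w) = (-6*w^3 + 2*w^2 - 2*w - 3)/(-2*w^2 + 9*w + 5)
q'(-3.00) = 2.00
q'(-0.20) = 1.36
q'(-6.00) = 2.47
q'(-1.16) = 1.45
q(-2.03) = -2.77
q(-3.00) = -4.58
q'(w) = (4*w - 9)*(-6*w^3 + 2*w^2 - 2*w - 3)/(-2*w^2 + 9*w + 5)^2 + (-18*w^2 + 4*w - 2)/(-2*w^2 + 9*w + 5)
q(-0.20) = -0.79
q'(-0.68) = 3.10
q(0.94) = -0.69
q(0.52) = -0.48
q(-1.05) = -1.24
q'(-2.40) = 1.84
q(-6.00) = -11.38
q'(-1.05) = 1.45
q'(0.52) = -0.16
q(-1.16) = -1.40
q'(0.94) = -0.90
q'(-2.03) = 1.72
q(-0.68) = -0.57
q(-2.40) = -3.42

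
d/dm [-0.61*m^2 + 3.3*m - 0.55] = 3.3 - 1.22*m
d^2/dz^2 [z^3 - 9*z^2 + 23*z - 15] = 6*z - 18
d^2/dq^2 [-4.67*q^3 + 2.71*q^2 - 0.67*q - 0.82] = 5.42 - 28.02*q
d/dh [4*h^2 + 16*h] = 8*h + 16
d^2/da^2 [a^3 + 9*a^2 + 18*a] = 6*a + 18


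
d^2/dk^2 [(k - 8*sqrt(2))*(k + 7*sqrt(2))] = 2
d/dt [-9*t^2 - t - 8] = -18*t - 1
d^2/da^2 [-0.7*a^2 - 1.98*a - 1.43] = -1.40000000000000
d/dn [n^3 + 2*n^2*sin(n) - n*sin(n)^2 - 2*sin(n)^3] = 2*n^2*cos(n) + 3*n^2 + 4*n*sin(n) - n*sin(2*n) - 6*sin(n)^2*cos(n) - sin(n)^2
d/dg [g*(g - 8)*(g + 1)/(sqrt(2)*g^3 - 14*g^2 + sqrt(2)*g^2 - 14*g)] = (-7 + 4*sqrt(2))/(g^2 - 14*sqrt(2)*g + 98)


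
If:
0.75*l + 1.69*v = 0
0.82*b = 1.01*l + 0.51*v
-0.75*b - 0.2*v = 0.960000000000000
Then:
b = -1.46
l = -1.53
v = 0.68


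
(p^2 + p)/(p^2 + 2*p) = (p + 1)/(p + 2)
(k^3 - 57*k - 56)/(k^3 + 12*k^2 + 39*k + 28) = (k - 8)/(k + 4)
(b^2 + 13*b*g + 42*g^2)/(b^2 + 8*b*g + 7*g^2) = (b + 6*g)/(b + g)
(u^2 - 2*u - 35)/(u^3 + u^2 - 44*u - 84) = (u + 5)/(u^2 + 8*u + 12)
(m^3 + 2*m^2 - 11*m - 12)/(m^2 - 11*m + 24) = (m^2 + 5*m + 4)/(m - 8)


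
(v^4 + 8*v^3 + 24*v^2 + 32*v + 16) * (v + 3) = v^5 + 11*v^4 + 48*v^3 + 104*v^2 + 112*v + 48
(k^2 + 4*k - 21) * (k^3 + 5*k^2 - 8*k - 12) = k^5 + 9*k^4 - 9*k^3 - 149*k^2 + 120*k + 252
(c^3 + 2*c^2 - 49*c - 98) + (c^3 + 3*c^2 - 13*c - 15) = 2*c^3 + 5*c^2 - 62*c - 113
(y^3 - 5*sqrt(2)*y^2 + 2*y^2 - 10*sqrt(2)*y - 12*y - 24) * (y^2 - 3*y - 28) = y^5 - 5*sqrt(2)*y^4 - y^4 - 46*y^3 + 5*sqrt(2)*y^3 - 44*y^2 + 170*sqrt(2)*y^2 + 280*sqrt(2)*y + 408*y + 672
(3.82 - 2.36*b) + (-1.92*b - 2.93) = 0.89 - 4.28*b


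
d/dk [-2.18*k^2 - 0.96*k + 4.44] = -4.36*k - 0.96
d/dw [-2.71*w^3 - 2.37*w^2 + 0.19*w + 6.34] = -8.13*w^2 - 4.74*w + 0.19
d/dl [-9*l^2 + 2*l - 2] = 2 - 18*l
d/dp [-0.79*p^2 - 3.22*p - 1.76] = -1.58*p - 3.22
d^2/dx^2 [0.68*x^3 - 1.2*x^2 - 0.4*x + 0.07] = 4.08*x - 2.4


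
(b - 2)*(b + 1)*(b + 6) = b^3 + 5*b^2 - 8*b - 12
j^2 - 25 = (j - 5)*(j + 5)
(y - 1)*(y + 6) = y^2 + 5*y - 6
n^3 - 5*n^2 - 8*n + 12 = (n - 6)*(n - 1)*(n + 2)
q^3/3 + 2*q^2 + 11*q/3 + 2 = (q/3 + 1/3)*(q + 2)*(q + 3)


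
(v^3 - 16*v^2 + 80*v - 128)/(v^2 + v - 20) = (v^2 - 12*v + 32)/(v + 5)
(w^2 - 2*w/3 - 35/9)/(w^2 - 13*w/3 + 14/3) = (w + 5/3)/(w - 2)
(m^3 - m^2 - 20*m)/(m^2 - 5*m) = m + 4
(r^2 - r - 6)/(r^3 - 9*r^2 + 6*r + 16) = (r^2 - r - 6)/(r^3 - 9*r^2 + 6*r + 16)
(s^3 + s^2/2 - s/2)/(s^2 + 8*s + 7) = s*(2*s - 1)/(2*(s + 7))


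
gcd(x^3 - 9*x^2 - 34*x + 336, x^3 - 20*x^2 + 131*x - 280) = x^2 - 15*x + 56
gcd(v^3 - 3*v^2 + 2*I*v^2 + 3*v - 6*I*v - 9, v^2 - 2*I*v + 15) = v + 3*I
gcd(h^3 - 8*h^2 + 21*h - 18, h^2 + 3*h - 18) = h - 3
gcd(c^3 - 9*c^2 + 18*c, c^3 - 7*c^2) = c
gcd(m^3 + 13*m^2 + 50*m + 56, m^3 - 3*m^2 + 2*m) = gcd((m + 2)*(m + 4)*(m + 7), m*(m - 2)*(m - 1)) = 1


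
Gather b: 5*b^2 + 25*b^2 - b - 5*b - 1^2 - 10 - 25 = 30*b^2 - 6*b - 36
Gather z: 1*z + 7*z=8*z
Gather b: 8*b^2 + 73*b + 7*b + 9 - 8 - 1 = 8*b^2 + 80*b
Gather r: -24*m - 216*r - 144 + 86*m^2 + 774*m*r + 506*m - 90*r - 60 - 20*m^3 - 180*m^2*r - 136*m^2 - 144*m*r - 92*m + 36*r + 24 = -20*m^3 - 50*m^2 + 390*m + r*(-180*m^2 + 630*m - 270) - 180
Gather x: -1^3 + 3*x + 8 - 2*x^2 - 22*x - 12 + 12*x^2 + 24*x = 10*x^2 + 5*x - 5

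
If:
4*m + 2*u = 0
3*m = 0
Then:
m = 0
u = 0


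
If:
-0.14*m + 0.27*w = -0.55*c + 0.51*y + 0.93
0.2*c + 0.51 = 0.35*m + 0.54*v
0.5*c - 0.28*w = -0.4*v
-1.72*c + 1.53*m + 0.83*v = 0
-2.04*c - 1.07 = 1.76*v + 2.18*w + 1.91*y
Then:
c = -1.30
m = -2.64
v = 2.17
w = 0.79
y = -2.08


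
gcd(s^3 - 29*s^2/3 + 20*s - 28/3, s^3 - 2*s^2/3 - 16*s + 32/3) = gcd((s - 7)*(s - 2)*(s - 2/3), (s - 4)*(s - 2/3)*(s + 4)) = s - 2/3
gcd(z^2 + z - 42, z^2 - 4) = 1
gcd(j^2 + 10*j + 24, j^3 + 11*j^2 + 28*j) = j + 4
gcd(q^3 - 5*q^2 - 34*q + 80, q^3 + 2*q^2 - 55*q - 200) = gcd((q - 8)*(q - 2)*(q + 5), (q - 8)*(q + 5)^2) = q^2 - 3*q - 40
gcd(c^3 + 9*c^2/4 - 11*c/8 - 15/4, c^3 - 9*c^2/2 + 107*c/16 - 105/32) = c - 5/4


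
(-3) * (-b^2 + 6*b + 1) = 3*b^2 - 18*b - 3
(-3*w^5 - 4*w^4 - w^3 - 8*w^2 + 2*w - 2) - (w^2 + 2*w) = -3*w^5 - 4*w^4 - w^3 - 9*w^2 - 2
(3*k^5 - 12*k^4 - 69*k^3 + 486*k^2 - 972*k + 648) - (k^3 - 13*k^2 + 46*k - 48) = 3*k^5 - 12*k^4 - 70*k^3 + 499*k^2 - 1018*k + 696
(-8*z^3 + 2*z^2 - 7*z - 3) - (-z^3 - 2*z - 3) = -7*z^3 + 2*z^2 - 5*z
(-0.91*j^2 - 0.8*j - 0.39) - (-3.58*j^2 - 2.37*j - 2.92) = 2.67*j^2 + 1.57*j + 2.53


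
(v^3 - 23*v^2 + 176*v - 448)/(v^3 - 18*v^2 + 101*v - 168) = (v - 8)/(v - 3)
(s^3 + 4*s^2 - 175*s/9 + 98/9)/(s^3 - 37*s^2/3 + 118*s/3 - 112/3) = (3*s^2 + 19*s - 14)/(3*(s^2 - 10*s + 16))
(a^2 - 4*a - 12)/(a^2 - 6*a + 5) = (a^2 - 4*a - 12)/(a^2 - 6*a + 5)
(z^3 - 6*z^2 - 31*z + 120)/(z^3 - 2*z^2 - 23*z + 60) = (z - 8)/(z - 4)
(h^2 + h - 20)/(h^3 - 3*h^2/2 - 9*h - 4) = 2*(h + 5)/(2*h^2 + 5*h + 2)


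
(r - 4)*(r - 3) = r^2 - 7*r + 12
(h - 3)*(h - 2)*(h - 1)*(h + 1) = h^4 - 5*h^3 + 5*h^2 + 5*h - 6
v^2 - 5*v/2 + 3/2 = (v - 3/2)*(v - 1)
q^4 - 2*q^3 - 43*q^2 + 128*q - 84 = (q - 6)*(q - 2)*(q - 1)*(q + 7)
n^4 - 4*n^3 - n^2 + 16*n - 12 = (n - 3)*(n - 2)*(n - 1)*(n + 2)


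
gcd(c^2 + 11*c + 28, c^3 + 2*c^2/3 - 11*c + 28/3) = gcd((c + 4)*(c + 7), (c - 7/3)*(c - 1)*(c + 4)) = c + 4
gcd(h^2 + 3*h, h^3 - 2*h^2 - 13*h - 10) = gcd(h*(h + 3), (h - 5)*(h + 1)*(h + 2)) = 1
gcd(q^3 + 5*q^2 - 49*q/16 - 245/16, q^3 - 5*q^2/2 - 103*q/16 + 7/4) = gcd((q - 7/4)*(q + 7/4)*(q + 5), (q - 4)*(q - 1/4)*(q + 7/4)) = q + 7/4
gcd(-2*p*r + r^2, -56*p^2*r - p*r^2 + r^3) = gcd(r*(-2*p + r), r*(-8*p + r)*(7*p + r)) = r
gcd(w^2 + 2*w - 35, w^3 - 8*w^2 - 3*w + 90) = w - 5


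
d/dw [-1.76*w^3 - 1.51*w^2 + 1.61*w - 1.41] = -5.28*w^2 - 3.02*w + 1.61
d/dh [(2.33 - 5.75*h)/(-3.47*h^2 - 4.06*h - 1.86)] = (-19.9525*h^2 + 16.1702*h + 20.1548)/(12.0409*h^4 + 28.1764*h^3 + 29.392*h^2 + 15.1032*h + 3.4596)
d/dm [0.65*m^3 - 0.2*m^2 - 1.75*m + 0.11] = 1.95*m^2 - 0.4*m - 1.75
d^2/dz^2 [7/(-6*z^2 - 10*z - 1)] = 28*(18*z^2 + 30*z - 2*(6*z + 5)^2 + 3)/(6*z^2 + 10*z + 1)^3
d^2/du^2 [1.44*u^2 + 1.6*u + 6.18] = 2.88000000000000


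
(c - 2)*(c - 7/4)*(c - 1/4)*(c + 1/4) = c^4 - 15*c^3/4 + 55*c^2/16 + 15*c/64 - 7/32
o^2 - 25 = (o - 5)*(o + 5)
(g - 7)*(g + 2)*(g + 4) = g^3 - g^2 - 34*g - 56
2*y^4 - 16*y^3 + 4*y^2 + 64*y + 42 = (y - 7)*(y - 3)*(sqrt(2)*y + sqrt(2))^2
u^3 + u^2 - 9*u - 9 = (u - 3)*(u + 1)*(u + 3)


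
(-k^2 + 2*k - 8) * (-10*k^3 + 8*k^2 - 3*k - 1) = 10*k^5 - 28*k^4 + 99*k^3 - 69*k^2 + 22*k + 8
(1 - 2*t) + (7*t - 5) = 5*t - 4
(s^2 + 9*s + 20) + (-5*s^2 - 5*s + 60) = -4*s^2 + 4*s + 80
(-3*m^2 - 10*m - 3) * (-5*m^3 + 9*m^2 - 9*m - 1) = 15*m^5 + 23*m^4 - 48*m^3 + 66*m^2 + 37*m + 3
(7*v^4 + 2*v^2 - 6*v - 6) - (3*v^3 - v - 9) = 7*v^4 - 3*v^3 + 2*v^2 - 5*v + 3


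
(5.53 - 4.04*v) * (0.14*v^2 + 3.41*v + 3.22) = -0.5656*v^3 - 13.0022*v^2 + 5.8485*v + 17.8066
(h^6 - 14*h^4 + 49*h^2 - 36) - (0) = h^6 - 14*h^4 + 49*h^2 - 36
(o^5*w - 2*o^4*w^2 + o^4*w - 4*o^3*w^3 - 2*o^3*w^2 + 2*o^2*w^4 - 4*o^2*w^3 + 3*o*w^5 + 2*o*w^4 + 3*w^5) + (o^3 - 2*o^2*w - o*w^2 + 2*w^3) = o^5*w - 2*o^4*w^2 + o^4*w - 4*o^3*w^3 - 2*o^3*w^2 + o^3 + 2*o^2*w^4 - 4*o^2*w^3 - 2*o^2*w + 3*o*w^5 + 2*o*w^4 - o*w^2 + 3*w^5 + 2*w^3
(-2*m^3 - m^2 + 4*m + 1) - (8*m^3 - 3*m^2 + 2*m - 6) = -10*m^3 + 2*m^2 + 2*m + 7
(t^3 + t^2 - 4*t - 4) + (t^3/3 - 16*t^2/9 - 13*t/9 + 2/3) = 4*t^3/3 - 7*t^2/9 - 49*t/9 - 10/3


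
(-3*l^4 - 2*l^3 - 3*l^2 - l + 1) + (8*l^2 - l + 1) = -3*l^4 - 2*l^3 + 5*l^2 - 2*l + 2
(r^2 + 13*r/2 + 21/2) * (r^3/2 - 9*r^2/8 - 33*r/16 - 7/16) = r^5/2 + 17*r^4/8 - 33*r^3/8 - 821*r^2/32 - 49*r/2 - 147/32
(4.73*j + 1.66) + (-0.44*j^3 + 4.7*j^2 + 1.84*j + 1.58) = -0.44*j^3 + 4.7*j^2 + 6.57*j + 3.24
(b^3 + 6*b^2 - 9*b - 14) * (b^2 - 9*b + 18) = b^5 - 3*b^4 - 45*b^3 + 175*b^2 - 36*b - 252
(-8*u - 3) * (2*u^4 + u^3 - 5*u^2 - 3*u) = -16*u^5 - 14*u^4 + 37*u^3 + 39*u^2 + 9*u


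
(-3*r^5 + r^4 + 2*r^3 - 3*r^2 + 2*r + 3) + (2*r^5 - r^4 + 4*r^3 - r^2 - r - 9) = -r^5 + 6*r^3 - 4*r^2 + r - 6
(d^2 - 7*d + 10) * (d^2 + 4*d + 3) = d^4 - 3*d^3 - 15*d^2 + 19*d + 30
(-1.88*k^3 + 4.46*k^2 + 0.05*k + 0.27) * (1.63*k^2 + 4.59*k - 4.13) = -3.0644*k^5 - 1.3594*k^4 + 28.3173*k^3 - 17.7502*k^2 + 1.0328*k - 1.1151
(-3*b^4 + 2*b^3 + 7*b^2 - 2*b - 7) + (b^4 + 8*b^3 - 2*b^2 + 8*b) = -2*b^4 + 10*b^3 + 5*b^2 + 6*b - 7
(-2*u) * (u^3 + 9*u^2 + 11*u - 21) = -2*u^4 - 18*u^3 - 22*u^2 + 42*u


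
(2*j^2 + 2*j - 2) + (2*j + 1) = 2*j^2 + 4*j - 1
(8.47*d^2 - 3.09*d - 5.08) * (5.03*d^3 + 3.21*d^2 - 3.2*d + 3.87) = 42.6041*d^5 + 11.646*d^4 - 62.5753*d^3 + 26.3601*d^2 + 4.2977*d - 19.6596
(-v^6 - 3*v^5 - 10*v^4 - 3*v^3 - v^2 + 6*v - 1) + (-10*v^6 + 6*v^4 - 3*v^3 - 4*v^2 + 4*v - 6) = -11*v^6 - 3*v^5 - 4*v^4 - 6*v^3 - 5*v^2 + 10*v - 7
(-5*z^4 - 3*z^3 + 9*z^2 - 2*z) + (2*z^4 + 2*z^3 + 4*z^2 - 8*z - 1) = -3*z^4 - z^3 + 13*z^2 - 10*z - 1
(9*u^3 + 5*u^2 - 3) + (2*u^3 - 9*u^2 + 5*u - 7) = 11*u^3 - 4*u^2 + 5*u - 10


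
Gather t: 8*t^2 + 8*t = 8*t^2 + 8*t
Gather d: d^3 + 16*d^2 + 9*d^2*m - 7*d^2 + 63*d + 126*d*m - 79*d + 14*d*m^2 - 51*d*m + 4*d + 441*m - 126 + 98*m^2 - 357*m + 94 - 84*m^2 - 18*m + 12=d^3 + d^2*(9*m + 9) + d*(14*m^2 + 75*m - 12) + 14*m^2 + 66*m - 20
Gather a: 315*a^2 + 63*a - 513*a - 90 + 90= 315*a^2 - 450*a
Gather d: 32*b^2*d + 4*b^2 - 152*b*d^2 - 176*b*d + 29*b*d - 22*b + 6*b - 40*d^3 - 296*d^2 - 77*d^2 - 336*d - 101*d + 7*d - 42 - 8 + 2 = 4*b^2 - 16*b - 40*d^3 + d^2*(-152*b - 373) + d*(32*b^2 - 147*b - 430) - 48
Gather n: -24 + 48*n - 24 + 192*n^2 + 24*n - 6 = 192*n^2 + 72*n - 54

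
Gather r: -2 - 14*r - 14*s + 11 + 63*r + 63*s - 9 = 49*r + 49*s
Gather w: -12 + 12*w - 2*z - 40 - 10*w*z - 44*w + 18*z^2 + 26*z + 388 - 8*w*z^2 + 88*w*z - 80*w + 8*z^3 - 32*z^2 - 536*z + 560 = w*(-8*z^2 + 78*z - 112) + 8*z^3 - 14*z^2 - 512*z + 896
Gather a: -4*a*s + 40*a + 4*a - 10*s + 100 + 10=a*(44 - 4*s) - 10*s + 110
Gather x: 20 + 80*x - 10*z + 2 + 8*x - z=88*x - 11*z + 22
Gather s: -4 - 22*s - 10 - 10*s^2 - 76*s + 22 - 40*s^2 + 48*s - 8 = -50*s^2 - 50*s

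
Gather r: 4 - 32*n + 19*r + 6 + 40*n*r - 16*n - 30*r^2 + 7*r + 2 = -48*n - 30*r^2 + r*(40*n + 26) + 12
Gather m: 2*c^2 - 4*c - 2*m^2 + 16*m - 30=2*c^2 - 4*c - 2*m^2 + 16*m - 30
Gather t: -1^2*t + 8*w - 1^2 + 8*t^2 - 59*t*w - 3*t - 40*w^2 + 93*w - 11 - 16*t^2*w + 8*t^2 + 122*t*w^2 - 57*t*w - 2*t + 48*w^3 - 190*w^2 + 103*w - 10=t^2*(16 - 16*w) + t*(122*w^2 - 116*w - 6) + 48*w^3 - 230*w^2 + 204*w - 22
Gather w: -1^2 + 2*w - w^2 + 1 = -w^2 + 2*w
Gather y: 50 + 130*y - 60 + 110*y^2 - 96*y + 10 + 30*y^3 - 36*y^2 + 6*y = 30*y^3 + 74*y^2 + 40*y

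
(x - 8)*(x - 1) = x^2 - 9*x + 8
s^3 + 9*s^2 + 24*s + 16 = (s + 1)*(s + 4)^2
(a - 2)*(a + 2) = a^2 - 4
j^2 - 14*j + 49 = (j - 7)^2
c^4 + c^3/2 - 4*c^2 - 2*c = c*(c - 2)*(c + 1/2)*(c + 2)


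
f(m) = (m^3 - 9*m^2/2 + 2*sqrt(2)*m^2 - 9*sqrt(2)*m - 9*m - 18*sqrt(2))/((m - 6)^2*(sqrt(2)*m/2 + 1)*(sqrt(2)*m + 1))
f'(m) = (3*m^2 - 9*m + 4*sqrt(2)*m - 9*sqrt(2) - 9)/((m - 6)^2*(sqrt(2)*m/2 + 1)*(sqrt(2)*m + 1)) - sqrt(2)*(m^3 - 9*m^2/2 + 2*sqrt(2)*m^2 - 9*sqrt(2)*m - 9*m - 18*sqrt(2))/((m - 6)^2*(sqrt(2)*m/2 + 1)*(sqrt(2)*m + 1)^2) - sqrt(2)*(m^3 - 9*m^2/2 + 2*sqrt(2)*m^2 - 9*sqrt(2)*m - 9*m - 18*sqrt(2))/(2*(m - 6)^2*(sqrt(2)*m/2 + 1)^2*(sqrt(2)*m + 1)) - 2*(m^3 - 9*m^2/2 + 2*sqrt(2)*m^2 - 9*sqrt(2)*m - 9*m - 18*sqrt(2))/((m - 6)^3*(sqrt(2)*m/2 + 1)*(sqrt(2)*m + 1))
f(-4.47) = -0.04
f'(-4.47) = 0.01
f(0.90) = -0.47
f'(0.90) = 0.08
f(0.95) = -0.47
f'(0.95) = 0.07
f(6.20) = 6.61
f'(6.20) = -33.28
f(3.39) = -0.59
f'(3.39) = -0.18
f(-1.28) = 0.61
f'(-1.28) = -0.23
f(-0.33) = -1.13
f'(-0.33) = 2.44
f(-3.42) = -0.02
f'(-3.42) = 0.03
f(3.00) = -0.53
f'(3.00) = -0.12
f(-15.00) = -0.04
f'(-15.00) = 0.00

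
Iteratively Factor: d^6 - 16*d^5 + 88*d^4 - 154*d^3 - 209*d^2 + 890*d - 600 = (d - 3)*(d^5 - 13*d^4 + 49*d^3 - 7*d^2 - 230*d + 200) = (d - 5)*(d - 3)*(d^4 - 8*d^3 + 9*d^2 + 38*d - 40) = (d - 5)*(d - 3)*(d + 2)*(d^3 - 10*d^2 + 29*d - 20) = (d - 5)*(d - 3)*(d - 1)*(d + 2)*(d^2 - 9*d + 20) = (d - 5)*(d - 4)*(d - 3)*(d - 1)*(d + 2)*(d - 5)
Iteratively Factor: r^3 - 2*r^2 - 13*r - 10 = (r + 2)*(r^2 - 4*r - 5) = (r + 1)*(r + 2)*(r - 5)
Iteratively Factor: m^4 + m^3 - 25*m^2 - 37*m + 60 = (m - 1)*(m^3 + 2*m^2 - 23*m - 60) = (m - 1)*(m + 4)*(m^2 - 2*m - 15) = (m - 1)*(m + 3)*(m + 4)*(m - 5)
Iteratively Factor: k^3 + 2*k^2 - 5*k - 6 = (k + 1)*(k^2 + k - 6) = (k - 2)*(k + 1)*(k + 3)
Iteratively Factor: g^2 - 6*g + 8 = (g - 2)*(g - 4)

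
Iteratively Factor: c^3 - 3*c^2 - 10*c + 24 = (c - 4)*(c^2 + c - 6) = (c - 4)*(c + 3)*(c - 2)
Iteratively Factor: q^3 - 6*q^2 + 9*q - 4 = (q - 4)*(q^2 - 2*q + 1) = (q - 4)*(q - 1)*(q - 1)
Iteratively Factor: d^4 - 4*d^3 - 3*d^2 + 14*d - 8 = (d - 1)*(d^3 - 3*d^2 - 6*d + 8) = (d - 1)*(d + 2)*(d^2 - 5*d + 4) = (d - 1)^2*(d + 2)*(d - 4)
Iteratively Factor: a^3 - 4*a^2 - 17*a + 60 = (a + 4)*(a^2 - 8*a + 15) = (a - 5)*(a + 4)*(a - 3)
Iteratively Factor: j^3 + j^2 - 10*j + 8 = (j + 4)*(j^2 - 3*j + 2) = (j - 1)*(j + 4)*(j - 2)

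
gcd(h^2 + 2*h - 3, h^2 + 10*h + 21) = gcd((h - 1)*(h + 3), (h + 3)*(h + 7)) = h + 3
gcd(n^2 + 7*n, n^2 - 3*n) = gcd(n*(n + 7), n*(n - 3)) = n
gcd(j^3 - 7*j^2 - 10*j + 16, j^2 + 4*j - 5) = j - 1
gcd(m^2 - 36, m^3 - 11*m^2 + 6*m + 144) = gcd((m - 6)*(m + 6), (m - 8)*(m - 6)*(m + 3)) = m - 6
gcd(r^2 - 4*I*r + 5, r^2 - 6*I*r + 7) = r + I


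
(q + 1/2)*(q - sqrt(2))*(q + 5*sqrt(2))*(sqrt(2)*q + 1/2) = sqrt(2)*q^4 + sqrt(2)*q^3/2 + 17*q^3/2 - 8*sqrt(2)*q^2 + 17*q^2/4 - 4*sqrt(2)*q - 5*q - 5/2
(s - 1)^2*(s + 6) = s^3 + 4*s^2 - 11*s + 6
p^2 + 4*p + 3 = (p + 1)*(p + 3)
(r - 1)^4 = r^4 - 4*r^3 + 6*r^2 - 4*r + 1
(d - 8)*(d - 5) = d^2 - 13*d + 40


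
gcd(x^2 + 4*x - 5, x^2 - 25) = x + 5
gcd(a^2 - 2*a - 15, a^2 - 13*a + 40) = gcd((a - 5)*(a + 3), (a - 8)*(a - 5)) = a - 5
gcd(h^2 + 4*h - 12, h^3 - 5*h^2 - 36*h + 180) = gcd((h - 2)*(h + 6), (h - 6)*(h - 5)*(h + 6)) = h + 6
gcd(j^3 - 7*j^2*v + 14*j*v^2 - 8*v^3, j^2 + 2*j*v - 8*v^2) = -j + 2*v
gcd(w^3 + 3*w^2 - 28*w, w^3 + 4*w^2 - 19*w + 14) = w + 7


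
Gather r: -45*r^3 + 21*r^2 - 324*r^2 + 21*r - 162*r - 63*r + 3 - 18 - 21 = -45*r^3 - 303*r^2 - 204*r - 36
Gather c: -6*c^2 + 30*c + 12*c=-6*c^2 + 42*c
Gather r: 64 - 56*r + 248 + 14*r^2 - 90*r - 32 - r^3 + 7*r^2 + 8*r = -r^3 + 21*r^2 - 138*r + 280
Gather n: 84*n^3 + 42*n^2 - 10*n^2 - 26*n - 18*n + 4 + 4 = 84*n^3 + 32*n^2 - 44*n + 8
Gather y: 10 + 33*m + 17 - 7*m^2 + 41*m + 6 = -7*m^2 + 74*m + 33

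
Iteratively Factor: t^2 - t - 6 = (t + 2)*(t - 3)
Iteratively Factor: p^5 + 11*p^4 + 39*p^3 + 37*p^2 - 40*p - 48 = (p + 1)*(p^4 + 10*p^3 + 29*p^2 + 8*p - 48) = (p + 1)*(p + 3)*(p^3 + 7*p^2 + 8*p - 16) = (p + 1)*(p + 3)*(p + 4)*(p^2 + 3*p - 4) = (p + 1)*(p + 3)*(p + 4)^2*(p - 1)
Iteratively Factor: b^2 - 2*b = (b)*(b - 2)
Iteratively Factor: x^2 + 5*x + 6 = (x + 3)*(x + 2)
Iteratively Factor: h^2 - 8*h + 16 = (h - 4)*(h - 4)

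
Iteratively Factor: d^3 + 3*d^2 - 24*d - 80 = (d + 4)*(d^2 - d - 20) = (d - 5)*(d + 4)*(d + 4)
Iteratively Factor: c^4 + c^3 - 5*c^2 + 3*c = (c + 3)*(c^3 - 2*c^2 + c) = c*(c + 3)*(c^2 - 2*c + 1) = c*(c - 1)*(c + 3)*(c - 1)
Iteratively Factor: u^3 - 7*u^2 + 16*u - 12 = (u - 2)*(u^2 - 5*u + 6) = (u - 2)^2*(u - 3)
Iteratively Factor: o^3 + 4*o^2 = (o)*(o^2 + 4*o) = o*(o + 4)*(o)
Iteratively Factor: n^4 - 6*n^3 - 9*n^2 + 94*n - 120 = (n + 4)*(n^3 - 10*n^2 + 31*n - 30) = (n - 5)*(n + 4)*(n^2 - 5*n + 6) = (n - 5)*(n - 3)*(n + 4)*(n - 2)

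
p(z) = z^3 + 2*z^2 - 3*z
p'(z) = 3*z^2 + 4*z - 3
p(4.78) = 140.57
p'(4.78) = 84.67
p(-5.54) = -92.03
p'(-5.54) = 66.91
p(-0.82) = 3.25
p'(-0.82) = -4.26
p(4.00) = 84.00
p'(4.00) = 61.00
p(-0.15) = 0.49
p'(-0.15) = -3.53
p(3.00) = 36.00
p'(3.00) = 36.00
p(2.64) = 24.42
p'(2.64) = 28.47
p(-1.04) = 4.16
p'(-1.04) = -3.92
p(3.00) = 36.00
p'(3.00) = 36.00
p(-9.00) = -540.00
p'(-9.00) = 204.00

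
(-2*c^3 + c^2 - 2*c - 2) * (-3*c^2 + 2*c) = 6*c^5 - 7*c^4 + 8*c^3 + 2*c^2 - 4*c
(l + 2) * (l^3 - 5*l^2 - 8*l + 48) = l^4 - 3*l^3 - 18*l^2 + 32*l + 96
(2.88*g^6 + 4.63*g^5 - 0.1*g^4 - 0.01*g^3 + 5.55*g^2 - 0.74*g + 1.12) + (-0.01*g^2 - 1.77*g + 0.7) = 2.88*g^6 + 4.63*g^5 - 0.1*g^4 - 0.01*g^3 + 5.54*g^2 - 2.51*g + 1.82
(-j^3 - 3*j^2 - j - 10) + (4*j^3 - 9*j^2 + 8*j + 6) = 3*j^3 - 12*j^2 + 7*j - 4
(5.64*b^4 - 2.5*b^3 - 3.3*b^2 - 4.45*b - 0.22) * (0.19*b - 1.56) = 1.0716*b^5 - 9.2734*b^4 + 3.273*b^3 + 4.3025*b^2 + 6.9002*b + 0.3432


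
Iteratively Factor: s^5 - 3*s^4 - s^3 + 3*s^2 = (s - 3)*(s^4 - s^2) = s*(s - 3)*(s^3 - s) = s*(s - 3)*(s - 1)*(s^2 + s) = s*(s - 3)*(s - 1)*(s + 1)*(s)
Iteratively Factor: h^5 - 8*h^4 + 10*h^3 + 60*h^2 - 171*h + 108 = (h - 3)*(h^4 - 5*h^3 - 5*h^2 + 45*h - 36) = (h - 4)*(h - 3)*(h^3 - h^2 - 9*h + 9) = (h - 4)*(h - 3)^2*(h^2 + 2*h - 3) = (h - 4)*(h - 3)^2*(h - 1)*(h + 3)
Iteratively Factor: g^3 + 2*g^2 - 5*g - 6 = (g + 3)*(g^2 - g - 2) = (g + 1)*(g + 3)*(g - 2)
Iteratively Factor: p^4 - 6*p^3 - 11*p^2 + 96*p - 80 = (p - 5)*(p^3 - p^2 - 16*p + 16) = (p - 5)*(p - 4)*(p^2 + 3*p - 4) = (p - 5)*(p - 4)*(p - 1)*(p + 4)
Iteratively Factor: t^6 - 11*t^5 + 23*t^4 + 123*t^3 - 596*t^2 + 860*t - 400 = (t - 2)*(t^5 - 9*t^4 + 5*t^3 + 133*t^2 - 330*t + 200) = (t - 5)*(t - 2)*(t^4 - 4*t^3 - 15*t^2 + 58*t - 40) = (t - 5)^2*(t - 2)*(t^3 + t^2 - 10*t + 8) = (t - 5)^2*(t - 2)*(t - 1)*(t^2 + 2*t - 8) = (t - 5)^2*(t - 2)^2*(t - 1)*(t + 4)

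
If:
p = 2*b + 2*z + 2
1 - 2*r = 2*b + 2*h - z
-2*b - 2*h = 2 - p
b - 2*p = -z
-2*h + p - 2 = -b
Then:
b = 0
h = -4/3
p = -2/3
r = 7/6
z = -4/3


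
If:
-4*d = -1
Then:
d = 1/4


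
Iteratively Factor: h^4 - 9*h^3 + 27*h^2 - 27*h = (h)*(h^3 - 9*h^2 + 27*h - 27) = h*(h - 3)*(h^2 - 6*h + 9) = h*(h - 3)^2*(h - 3)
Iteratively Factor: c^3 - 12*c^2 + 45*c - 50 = (c - 5)*(c^2 - 7*c + 10) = (c - 5)^2*(c - 2)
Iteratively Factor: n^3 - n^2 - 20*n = (n)*(n^2 - n - 20) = n*(n - 5)*(n + 4)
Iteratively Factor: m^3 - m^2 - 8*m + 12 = (m - 2)*(m^2 + m - 6) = (m - 2)^2*(m + 3)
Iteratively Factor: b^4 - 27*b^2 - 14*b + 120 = (b + 4)*(b^3 - 4*b^2 - 11*b + 30) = (b - 2)*(b + 4)*(b^2 - 2*b - 15) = (b - 5)*(b - 2)*(b + 4)*(b + 3)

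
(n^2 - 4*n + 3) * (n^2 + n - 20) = n^4 - 3*n^3 - 21*n^2 + 83*n - 60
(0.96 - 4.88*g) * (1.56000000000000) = 1.4976 - 7.6128*g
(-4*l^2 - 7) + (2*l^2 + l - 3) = -2*l^2 + l - 10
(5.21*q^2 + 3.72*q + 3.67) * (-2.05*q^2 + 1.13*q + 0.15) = -10.6805*q^4 - 1.7387*q^3 - 2.5384*q^2 + 4.7051*q + 0.5505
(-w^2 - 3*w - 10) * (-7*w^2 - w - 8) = 7*w^4 + 22*w^3 + 81*w^2 + 34*w + 80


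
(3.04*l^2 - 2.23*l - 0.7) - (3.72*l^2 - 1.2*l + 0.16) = -0.68*l^2 - 1.03*l - 0.86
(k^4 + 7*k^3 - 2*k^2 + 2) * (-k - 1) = -k^5 - 8*k^4 - 5*k^3 + 2*k^2 - 2*k - 2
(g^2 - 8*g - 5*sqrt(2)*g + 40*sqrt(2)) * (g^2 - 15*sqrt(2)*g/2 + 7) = g^4 - 25*sqrt(2)*g^3/2 - 8*g^3 + 82*g^2 + 100*sqrt(2)*g^2 - 656*g - 35*sqrt(2)*g + 280*sqrt(2)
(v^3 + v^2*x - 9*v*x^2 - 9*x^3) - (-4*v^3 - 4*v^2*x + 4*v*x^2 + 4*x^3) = 5*v^3 + 5*v^2*x - 13*v*x^2 - 13*x^3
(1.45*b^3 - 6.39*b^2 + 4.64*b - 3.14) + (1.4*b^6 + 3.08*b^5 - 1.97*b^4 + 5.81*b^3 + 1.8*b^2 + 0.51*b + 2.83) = 1.4*b^6 + 3.08*b^5 - 1.97*b^4 + 7.26*b^3 - 4.59*b^2 + 5.15*b - 0.31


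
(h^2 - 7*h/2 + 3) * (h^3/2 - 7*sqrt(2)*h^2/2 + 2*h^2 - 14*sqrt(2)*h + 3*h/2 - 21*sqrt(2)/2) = h^5/2 - 7*sqrt(2)*h^4/2 + h^4/4 - 4*h^3 - 7*sqrt(2)*h^3/4 + 3*h^2/4 + 28*sqrt(2)*h^2 - 21*sqrt(2)*h/4 + 9*h/2 - 63*sqrt(2)/2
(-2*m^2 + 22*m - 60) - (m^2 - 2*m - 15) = -3*m^2 + 24*m - 45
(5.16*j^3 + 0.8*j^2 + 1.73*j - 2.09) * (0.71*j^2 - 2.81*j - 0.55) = 3.6636*j^5 - 13.9316*j^4 - 3.8577*j^3 - 6.7852*j^2 + 4.9214*j + 1.1495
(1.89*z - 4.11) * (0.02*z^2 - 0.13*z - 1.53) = 0.0378*z^3 - 0.3279*z^2 - 2.3574*z + 6.2883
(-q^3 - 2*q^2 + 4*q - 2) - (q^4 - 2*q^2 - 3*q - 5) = -q^4 - q^3 + 7*q + 3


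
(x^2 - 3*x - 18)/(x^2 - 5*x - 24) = (x - 6)/(x - 8)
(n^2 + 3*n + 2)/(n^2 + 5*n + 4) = (n + 2)/(n + 4)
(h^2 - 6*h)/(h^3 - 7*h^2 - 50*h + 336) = h/(h^2 - h - 56)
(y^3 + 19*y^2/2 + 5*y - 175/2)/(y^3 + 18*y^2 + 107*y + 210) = (y - 5/2)/(y + 6)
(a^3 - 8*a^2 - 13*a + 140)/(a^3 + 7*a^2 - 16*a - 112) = (a^2 - 12*a + 35)/(a^2 + 3*a - 28)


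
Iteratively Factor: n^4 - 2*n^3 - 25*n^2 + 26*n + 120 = (n + 4)*(n^3 - 6*n^2 - n + 30) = (n - 3)*(n + 4)*(n^2 - 3*n - 10) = (n - 5)*(n - 3)*(n + 4)*(n + 2)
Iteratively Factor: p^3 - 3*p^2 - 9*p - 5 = (p + 1)*(p^2 - 4*p - 5) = (p - 5)*(p + 1)*(p + 1)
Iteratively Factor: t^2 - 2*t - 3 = (t - 3)*(t + 1)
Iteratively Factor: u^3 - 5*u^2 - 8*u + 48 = (u - 4)*(u^2 - u - 12) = (u - 4)*(u + 3)*(u - 4)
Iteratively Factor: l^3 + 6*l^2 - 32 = (l - 2)*(l^2 + 8*l + 16) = (l - 2)*(l + 4)*(l + 4)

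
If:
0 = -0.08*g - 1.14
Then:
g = -14.25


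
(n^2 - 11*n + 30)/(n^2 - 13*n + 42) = (n - 5)/(n - 7)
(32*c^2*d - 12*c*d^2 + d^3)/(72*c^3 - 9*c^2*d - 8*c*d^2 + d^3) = d*(4*c - d)/(9*c^2 - d^2)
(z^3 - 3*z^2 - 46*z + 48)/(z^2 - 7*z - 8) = (z^2 + 5*z - 6)/(z + 1)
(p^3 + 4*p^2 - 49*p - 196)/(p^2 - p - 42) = (p^2 + 11*p + 28)/(p + 6)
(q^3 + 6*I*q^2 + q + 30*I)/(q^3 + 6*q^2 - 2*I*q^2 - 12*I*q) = (q^2 + 8*I*q - 15)/(q*(q + 6))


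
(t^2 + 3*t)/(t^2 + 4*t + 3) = t/(t + 1)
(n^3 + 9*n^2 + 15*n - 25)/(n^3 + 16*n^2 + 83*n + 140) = (n^2 + 4*n - 5)/(n^2 + 11*n + 28)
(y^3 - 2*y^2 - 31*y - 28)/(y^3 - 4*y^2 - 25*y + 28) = (y + 1)/(y - 1)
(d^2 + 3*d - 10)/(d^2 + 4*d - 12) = (d + 5)/(d + 6)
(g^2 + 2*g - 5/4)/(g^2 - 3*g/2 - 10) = (g - 1/2)/(g - 4)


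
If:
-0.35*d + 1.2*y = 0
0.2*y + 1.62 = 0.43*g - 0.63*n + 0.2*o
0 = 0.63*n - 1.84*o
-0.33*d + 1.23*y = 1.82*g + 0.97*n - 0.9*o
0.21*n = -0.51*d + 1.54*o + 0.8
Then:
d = 0.16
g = 0.83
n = -2.27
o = -0.78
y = 0.05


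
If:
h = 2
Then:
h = 2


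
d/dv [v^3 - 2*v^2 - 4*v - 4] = 3*v^2 - 4*v - 4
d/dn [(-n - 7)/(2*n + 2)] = 3/(n^2 + 2*n + 1)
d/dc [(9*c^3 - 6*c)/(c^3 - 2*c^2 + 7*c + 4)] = 6*(-3*c^4 + 23*c^3 + 16*c^2 - 4)/(c^6 - 4*c^5 + 18*c^4 - 20*c^3 + 33*c^2 + 56*c + 16)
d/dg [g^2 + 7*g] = 2*g + 7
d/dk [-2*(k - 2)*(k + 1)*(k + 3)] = -6*k^2 - 8*k + 10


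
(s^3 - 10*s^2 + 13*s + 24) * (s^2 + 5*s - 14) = s^5 - 5*s^4 - 51*s^3 + 229*s^2 - 62*s - 336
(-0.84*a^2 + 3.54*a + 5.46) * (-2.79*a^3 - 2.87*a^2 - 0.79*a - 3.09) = 2.3436*a^5 - 7.4658*a^4 - 24.7296*a^3 - 15.8712*a^2 - 15.252*a - 16.8714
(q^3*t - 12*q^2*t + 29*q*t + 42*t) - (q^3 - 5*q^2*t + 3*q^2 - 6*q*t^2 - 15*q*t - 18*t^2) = q^3*t - q^3 - 7*q^2*t - 3*q^2 + 6*q*t^2 + 44*q*t + 18*t^2 + 42*t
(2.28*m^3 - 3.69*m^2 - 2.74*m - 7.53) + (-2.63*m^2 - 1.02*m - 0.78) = 2.28*m^3 - 6.32*m^2 - 3.76*m - 8.31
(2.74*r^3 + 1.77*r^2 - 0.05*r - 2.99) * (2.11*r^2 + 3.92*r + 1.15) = 5.7814*r^5 + 14.4755*r^4 + 9.9839*r^3 - 4.4694*r^2 - 11.7783*r - 3.4385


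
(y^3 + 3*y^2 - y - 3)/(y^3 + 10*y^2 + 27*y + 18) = (y - 1)/(y + 6)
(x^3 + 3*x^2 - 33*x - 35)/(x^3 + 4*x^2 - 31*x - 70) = (x + 1)/(x + 2)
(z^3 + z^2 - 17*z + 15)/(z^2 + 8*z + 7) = (z^3 + z^2 - 17*z + 15)/(z^2 + 8*z + 7)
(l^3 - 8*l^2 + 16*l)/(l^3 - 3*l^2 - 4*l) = (l - 4)/(l + 1)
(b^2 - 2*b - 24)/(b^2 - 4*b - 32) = (b - 6)/(b - 8)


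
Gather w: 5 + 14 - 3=16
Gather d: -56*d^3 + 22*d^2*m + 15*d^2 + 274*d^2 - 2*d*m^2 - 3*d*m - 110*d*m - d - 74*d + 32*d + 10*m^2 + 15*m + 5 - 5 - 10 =-56*d^3 + d^2*(22*m + 289) + d*(-2*m^2 - 113*m - 43) + 10*m^2 + 15*m - 10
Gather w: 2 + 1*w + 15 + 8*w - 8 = 9*w + 9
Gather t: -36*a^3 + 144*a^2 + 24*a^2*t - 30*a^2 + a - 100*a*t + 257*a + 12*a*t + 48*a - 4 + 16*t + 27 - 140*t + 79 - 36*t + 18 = -36*a^3 + 114*a^2 + 306*a + t*(24*a^2 - 88*a - 160) + 120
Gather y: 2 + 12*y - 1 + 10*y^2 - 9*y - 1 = 10*y^2 + 3*y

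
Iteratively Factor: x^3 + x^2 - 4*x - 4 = (x + 2)*(x^2 - x - 2) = (x + 1)*(x + 2)*(x - 2)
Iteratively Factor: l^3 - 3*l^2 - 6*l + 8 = (l - 4)*(l^2 + l - 2) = (l - 4)*(l - 1)*(l + 2)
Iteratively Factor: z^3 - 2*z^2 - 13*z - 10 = (z - 5)*(z^2 + 3*z + 2) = (z - 5)*(z + 2)*(z + 1)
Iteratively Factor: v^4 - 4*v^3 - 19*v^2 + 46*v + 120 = (v - 4)*(v^3 - 19*v - 30) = (v - 5)*(v - 4)*(v^2 + 5*v + 6) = (v - 5)*(v - 4)*(v + 3)*(v + 2)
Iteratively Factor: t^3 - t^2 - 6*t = (t - 3)*(t^2 + 2*t) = (t - 3)*(t + 2)*(t)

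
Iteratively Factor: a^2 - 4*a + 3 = (a - 1)*(a - 3)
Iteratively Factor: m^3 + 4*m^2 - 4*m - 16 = (m + 2)*(m^2 + 2*m - 8) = (m - 2)*(m + 2)*(m + 4)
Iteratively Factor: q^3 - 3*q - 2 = (q + 1)*(q^2 - q - 2) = (q + 1)^2*(q - 2)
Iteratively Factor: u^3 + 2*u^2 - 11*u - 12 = (u + 4)*(u^2 - 2*u - 3) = (u + 1)*(u + 4)*(u - 3)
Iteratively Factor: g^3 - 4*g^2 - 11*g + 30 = (g + 3)*(g^2 - 7*g + 10) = (g - 2)*(g + 3)*(g - 5)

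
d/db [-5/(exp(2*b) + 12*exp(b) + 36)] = 10*(exp(b) + 6)*exp(b)/(exp(2*b) + 12*exp(b) + 36)^2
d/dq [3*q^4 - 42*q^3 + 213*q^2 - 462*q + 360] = 12*q^3 - 126*q^2 + 426*q - 462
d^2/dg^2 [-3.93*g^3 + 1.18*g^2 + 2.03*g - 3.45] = 2.36 - 23.58*g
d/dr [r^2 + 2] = 2*r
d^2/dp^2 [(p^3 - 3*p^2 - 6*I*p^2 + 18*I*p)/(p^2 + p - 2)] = (p^3*(12 + 48*I) + p^2*(-48 - 72*I) + p*(24 + 216*I) - 24 + 24*I)/(p^6 + 3*p^5 - 3*p^4 - 11*p^3 + 6*p^2 + 12*p - 8)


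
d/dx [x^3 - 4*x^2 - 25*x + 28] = 3*x^2 - 8*x - 25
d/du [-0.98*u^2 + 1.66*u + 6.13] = 1.66 - 1.96*u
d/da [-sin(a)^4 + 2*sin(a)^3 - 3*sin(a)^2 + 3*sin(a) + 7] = (-9*sin(a) + sin(3*a) - 3*cos(2*a) + 6)*cos(a)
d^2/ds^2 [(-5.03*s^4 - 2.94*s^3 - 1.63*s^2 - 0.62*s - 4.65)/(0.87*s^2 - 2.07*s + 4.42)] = (-7.614414*s^6 + 54.351162*s^5 - 245.372454*s^4 + 726.949962*s^3 - 1001.331186*s^2 - 280.072098*s - 79.12127)/(0.658503*s^6 - 4.700349*s^5 + 21.220083*s^4 - 56.629611*s^3 + 107.807778*s^2 - 121.321044*s + 86.350888)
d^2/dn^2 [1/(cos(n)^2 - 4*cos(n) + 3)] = (-4*sin(n)^4 + 6*sin(n)^2 - 27*cos(n) + 3*cos(3*n) + 24)/((cos(n) - 3)^3*(cos(n) - 1)^3)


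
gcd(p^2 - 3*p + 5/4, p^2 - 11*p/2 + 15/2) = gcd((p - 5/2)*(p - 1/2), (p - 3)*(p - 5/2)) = p - 5/2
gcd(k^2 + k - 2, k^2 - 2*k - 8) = k + 2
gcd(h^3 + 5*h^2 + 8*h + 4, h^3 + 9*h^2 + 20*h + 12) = h^2 + 3*h + 2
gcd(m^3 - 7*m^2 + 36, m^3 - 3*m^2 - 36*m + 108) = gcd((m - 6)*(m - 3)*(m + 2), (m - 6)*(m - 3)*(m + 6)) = m^2 - 9*m + 18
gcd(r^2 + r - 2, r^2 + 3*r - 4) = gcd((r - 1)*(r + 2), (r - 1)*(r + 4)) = r - 1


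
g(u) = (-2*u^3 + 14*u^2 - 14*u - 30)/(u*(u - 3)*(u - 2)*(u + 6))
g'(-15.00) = 0.03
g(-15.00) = 0.24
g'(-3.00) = 0.30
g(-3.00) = -0.71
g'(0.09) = 102.63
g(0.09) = -10.22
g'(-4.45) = 0.97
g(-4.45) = -1.47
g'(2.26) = -16.45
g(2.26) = 3.68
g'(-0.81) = 1.21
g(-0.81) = 0.19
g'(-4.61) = 1.20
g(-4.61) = -1.64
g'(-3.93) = 0.56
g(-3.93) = -1.08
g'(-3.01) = 0.30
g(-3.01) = -0.71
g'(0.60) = 1.79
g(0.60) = -2.54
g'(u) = (-6*u^2 + 28*u - 14)/(u*(u - 3)*(u - 2)*(u + 6)) - (-2*u^3 + 14*u^2 - 14*u - 30)/(u*(u - 3)*(u - 2)*(u + 6)^2) - (-2*u^3 + 14*u^2 - 14*u - 30)/(u*(u - 3)*(u - 2)^2*(u + 6)) - (-2*u^3 + 14*u^2 - 14*u - 30)/(u*(u - 3)^2*(u - 2)*(u + 6)) - (-2*u^3 + 14*u^2 - 14*u - 30)/(u^2*(u - 3)*(u - 2)*(u + 6)) = 2*(u^4 - 8*u^3 - 19*u^2 - 40*u + 60)/(u^2*(u^4 + 8*u^3 - 8*u^2 - 96*u + 144))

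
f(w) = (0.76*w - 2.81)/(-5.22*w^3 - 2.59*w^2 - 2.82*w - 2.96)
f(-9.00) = -0.00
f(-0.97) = -1.69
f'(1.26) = -0.18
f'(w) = (0.76*w - 2.81)*(15.66*w^2 + 5.18*w + 2.82)/(-5.22*w^3 - 2.59*w^2 - 2.82*w - 2.96)^2 + 0.76/(-5.22*w^3 - 2.59*w^2 - 2.82*w - 2.96) = (7.9344*w^3 - 42.0362*w^2 - 14.5558*w - 10.1738)/(27.2484*w^6 + 27.0396*w^5 + 36.1489*w^4 + 45.51*w^3 + 23.2852*w^2 + 16.6944*w + 8.7616)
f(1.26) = 0.09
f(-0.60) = 3.04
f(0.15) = 0.78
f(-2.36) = -0.08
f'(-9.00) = -0.00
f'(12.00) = 0.00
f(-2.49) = -0.07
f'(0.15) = -1.11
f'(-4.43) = -0.01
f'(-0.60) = -15.89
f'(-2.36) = -0.09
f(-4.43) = -0.01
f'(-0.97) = -9.69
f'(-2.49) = -0.08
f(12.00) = -0.00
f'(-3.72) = -0.02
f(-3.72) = -0.02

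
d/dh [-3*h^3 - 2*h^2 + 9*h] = -9*h^2 - 4*h + 9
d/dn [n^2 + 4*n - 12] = 2*n + 4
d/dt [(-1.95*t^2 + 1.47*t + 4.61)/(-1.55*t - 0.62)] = (3.0225*t^2 + 2.418*t + 6.2341)/(2.4025*t^2 + 1.922*t + 0.3844)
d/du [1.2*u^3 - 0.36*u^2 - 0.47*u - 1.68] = 3.6*u^2 - 0.72*u - 0.47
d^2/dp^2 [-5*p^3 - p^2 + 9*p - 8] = -30*p - 2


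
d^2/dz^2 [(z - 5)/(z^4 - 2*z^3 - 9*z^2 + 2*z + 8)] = 2*(4*(z - 5)*(2*z^3 - 3*z^2 - 9*z + 1)^2 + (-4*z^3 + 6*z^2 + 18*z + 3*(z - 5)*(-2*z^2 + 2*z + 3) - 2)*(z^4 - 2*z^3 - 9*z^2 + 2*z + 8))/(z^4 - 2*z^3 - 9*z^2 + 2*z + 8)^3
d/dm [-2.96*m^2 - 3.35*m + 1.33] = -5.92*m - 3.35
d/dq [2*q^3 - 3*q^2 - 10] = 6*q*(q - 1)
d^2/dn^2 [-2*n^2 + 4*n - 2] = -4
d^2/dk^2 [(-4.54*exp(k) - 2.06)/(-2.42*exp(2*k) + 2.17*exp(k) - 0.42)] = (26.588056*exp(4*k) + 72.098092*exp(3*k) - 60.140388*exp(2*k) + 5.462954*exp(k) + 2.67834)*exp(k)/(14.172488*exp(6*k) - 38.125164*exp(5*k) + 41.565678*exp(4*k) - 23.451841*exp(3*k) + 7.213878*exp(2*k) - 1.148364*exp(k) + 0.074088)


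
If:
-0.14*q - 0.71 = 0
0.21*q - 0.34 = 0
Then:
No Solution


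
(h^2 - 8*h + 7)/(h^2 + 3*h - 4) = (h - 7)/(h + 4)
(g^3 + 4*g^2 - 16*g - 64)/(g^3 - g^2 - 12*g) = (g^2 + 8*g + 16)/(g*(g + 3))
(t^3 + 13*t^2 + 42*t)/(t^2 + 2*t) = (t^2 + 13*t + 42)/(t + 2)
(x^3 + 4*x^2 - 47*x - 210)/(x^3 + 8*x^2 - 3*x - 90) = (x - 7)/(x - 3)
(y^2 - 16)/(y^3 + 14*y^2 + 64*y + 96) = (y - 4)/(y^2 + 10*y + 24)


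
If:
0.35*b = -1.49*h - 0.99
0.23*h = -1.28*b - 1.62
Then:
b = -1.20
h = -0.38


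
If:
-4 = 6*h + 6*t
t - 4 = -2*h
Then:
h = 14/3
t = -16/3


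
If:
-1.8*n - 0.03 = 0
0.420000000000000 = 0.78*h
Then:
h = 0.54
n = -0.02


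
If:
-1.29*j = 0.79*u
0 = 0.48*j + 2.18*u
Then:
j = 0.00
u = 0.00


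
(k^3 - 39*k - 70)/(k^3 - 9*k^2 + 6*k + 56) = (k + 5)/(k - 4)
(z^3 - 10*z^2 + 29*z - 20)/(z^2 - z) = z - 9 + 20/z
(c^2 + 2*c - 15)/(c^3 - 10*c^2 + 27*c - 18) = (c + 5)/(c^2 - 7*c + 6)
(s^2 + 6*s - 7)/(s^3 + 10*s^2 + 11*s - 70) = (s - 1)/(s^2 + 3*s - 10)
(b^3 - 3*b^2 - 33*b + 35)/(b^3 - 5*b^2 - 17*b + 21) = (b + 5)/(b + 3)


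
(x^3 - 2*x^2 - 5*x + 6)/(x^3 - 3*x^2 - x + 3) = (x + 2)/(x + 1)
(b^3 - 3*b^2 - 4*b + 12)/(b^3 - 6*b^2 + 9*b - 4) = (b^3 - 3*b^2 - 4*b + 12)/(b^3 - 6*b^2 + 9*b - 4)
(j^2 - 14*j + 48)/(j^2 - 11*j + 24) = (j - 6)/(j - 3)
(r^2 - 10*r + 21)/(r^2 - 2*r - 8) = (-r^2 + 10*r - 21)/(-r^2 + 2*r + 8)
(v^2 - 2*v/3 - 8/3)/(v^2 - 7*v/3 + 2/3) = (3*v + 4)/(3*v - 1)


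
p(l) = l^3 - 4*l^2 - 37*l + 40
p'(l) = 3*l^2 - 8*l - 37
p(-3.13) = 85.96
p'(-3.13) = 17.43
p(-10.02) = -996.87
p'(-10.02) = 344.36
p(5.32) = -119.48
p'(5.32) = 5.35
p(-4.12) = 54.61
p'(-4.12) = 46.88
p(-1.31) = 79.36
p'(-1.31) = -21.37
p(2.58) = -64.91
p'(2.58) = -37.67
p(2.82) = -73.72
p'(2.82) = -35.70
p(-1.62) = 85.19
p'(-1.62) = -16.17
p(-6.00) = -98.00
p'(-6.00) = 119.00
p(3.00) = -80.00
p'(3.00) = -34.00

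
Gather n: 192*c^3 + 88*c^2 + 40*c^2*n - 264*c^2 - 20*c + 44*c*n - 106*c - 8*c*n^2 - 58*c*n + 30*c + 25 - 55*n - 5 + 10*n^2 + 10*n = 192*c^3 - 176*c^2 - 96*c + n^2*(10 - 8*c) + n*(40*c^2 - 14*c - 45) + 20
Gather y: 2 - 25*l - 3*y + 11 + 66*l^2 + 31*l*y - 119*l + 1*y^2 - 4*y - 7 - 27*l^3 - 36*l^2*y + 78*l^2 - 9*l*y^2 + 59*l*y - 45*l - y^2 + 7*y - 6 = -27*l^3 + 144*l^2 - 9*l*y^2 - 189*l + y*(-36*l^2 + 90*l)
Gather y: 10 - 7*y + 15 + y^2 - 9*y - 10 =y^2 - 16*y + 15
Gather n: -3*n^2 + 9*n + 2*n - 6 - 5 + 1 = -3*n^2 + 11*n - 10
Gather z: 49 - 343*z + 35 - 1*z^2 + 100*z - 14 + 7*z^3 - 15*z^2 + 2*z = 7*z^3 - 16*z^2 - 241*z + 70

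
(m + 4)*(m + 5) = m^2 + 9*m + 20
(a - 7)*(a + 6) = a^2 - a - 42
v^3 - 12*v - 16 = (v - 4)*(v + 2)^2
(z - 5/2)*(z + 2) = z^2 - z/2 - 5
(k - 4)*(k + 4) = k^2 - 16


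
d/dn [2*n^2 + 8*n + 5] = 4*n + 8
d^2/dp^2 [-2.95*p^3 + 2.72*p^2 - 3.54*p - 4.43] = 5.44 - 17.7*p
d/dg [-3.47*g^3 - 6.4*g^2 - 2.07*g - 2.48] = -10.41*g^2 - 12.8*g - 2.07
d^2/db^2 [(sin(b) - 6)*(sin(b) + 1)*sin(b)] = -9*sin(b)^3 + 20*sin(b)^2 + 12*sin(b) - 10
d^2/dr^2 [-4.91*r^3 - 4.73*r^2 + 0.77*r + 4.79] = -29.46*r - 9.46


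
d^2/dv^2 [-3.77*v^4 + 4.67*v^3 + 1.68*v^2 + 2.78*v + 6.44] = -45.24*v^2 + 28.02*v + 3.36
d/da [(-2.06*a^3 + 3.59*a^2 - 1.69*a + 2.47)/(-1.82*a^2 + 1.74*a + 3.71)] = (3.7492*a^4 - 7.1688*a^3 - 19.757*a^2 + 35.6286*a - 10.5677)/(3.3124*a^4 - 6.3336*a^3 - 10.4768*a^2 + 12.9108*a + 13.7641)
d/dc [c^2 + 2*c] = 2*c + 2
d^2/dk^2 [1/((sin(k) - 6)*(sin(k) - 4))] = 2*(-2*sin(k)^4 + 15*sin(k)^3 + sin(k)^2 - 150*sin(k) + 76)/((sin(k) - 6)^3*(sin(k) - 4)^3)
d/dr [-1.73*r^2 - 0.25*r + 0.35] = -3.46*r - 0.25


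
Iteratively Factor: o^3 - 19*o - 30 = (o + 3)*(o^2 - 3*o - 10) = (o - 5)*(o + 3)*(o + 2)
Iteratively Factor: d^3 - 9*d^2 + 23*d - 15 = (d - 5)*(d^2 - 4*d + 3) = (d - 5)*(d - 1)*(d - 3)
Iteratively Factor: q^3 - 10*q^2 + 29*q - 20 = (q - 4)*(q^2 - 6*q + 5) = (q - 4)*(q - 1)*(q - 5)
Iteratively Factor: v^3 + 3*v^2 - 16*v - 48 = (v + 3)*(v^2 - 16) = (v + 3)*(v + 4)*(v - 4)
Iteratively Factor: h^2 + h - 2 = (h - 1)*(h + 2)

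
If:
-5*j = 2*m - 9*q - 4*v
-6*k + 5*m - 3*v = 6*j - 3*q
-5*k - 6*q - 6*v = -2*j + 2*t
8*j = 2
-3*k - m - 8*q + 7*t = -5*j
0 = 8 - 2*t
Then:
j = 1/4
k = 5502/1787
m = -10905/7148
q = 19245/7148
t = 4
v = -11630/1787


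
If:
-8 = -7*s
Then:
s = 8/7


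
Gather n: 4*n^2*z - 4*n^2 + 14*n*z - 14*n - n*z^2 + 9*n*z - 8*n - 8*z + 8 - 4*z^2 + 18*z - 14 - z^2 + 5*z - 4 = n^2*(4*z - 4) + n*(-z^2 + 23*z - 22) - 5*z^2 + 15*z - 10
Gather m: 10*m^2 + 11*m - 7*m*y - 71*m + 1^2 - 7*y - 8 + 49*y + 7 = 10*m^2 + m*(-7*y - 60) + 42*y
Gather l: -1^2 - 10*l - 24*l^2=-24*l^2 - 10*l - 1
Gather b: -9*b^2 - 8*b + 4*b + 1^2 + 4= -9*b^2 - 4*b + 5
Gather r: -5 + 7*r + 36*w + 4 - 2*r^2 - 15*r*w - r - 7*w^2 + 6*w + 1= -2*r^2 + r*(6 - 15*w) - 7*w^2 + 42*w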